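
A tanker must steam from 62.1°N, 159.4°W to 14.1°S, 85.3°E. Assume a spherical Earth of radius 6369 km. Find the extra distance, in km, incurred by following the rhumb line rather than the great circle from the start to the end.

712 km

Great circle: cos σ = sin φ₁ sin φ₂ + cos φ₁ cos φ₂ cos Δλ,  σ = 1.9924 rad → d_gc = 12689.8 km
Rhumb line: Δψ = -1.6413, q = Δφ/Δψ = 0.8103, d_rh = R√(Δφ²+q²Δλ²) = 13401.5 km
Excess = 13401.5 − 12689.8 = 711.7 ≈ 712 km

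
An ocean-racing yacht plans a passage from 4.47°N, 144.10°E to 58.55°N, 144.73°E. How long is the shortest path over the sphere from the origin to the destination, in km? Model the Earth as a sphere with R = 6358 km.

6001 km

Haversine: a = sin²(Δφ/2)+cos φ₁ cos φ₂ sin²(Δλ/2) = 0.20669;  σ = 2·atan2(√a,√(1−a))
σ = 54.082° → d = Rσ = 6358·0.94391 = 6001 km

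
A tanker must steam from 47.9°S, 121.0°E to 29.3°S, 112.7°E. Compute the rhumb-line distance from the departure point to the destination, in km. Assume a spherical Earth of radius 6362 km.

2185 km

Δψ = ln[tan(π/4+φ₂/2)/tan(π/4+φ₁/2)] = +0.4196;  Δφ = +0.3246 rad,  Δλ = -0.1449 rad
q = Δφ/Δψ = 0.7736
d = R·√(Δφ² + q²Δλ²) = 6362·0.34343 = 2185 km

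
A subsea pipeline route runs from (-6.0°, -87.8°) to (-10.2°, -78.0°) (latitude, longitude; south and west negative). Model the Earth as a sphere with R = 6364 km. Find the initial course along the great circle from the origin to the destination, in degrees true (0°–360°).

N = sin Δλ·cos φ₂ = +0.1675;  D = cos φ₁ sin φ₂ − sin φ₁ cos φ₂ cos Δλ = -0.0747
initial course = atan2(N, D) = 114.04°

114.0°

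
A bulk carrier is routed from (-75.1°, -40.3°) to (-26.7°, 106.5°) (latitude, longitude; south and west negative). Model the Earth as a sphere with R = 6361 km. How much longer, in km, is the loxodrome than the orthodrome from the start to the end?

Great circle: cos σ = sin φ₁ sin φ₂ + cos φ₁ cos φ₂ cos Δλ,  σ = 1.3264 rad → d_gc = 8437.08 km
Rhumb line: Δψ = +1.5505, q = Δφ/Δψ = 0.5448, d_rh = R√(Δφ²+q²Δλ²) = 10378.57 km
Excess = 10378.57 − 8437.08 = 1941.49 ≈ 1941 km

1941 km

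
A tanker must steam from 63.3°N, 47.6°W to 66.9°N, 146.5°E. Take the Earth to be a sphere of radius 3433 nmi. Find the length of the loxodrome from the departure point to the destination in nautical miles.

Rhumb course C = atan2(Δλ, Δψ) with Δψ = ln[tan(π/4+φ₂/2)/tan(π/4+φ₁/2)] = +0.1495, Δλ = -2.8955 → C = 272.96°
d = R·|Δφ| / |cos C| = 3433·0.06283 / 0.05156 = 4184 nmi

4184 nmi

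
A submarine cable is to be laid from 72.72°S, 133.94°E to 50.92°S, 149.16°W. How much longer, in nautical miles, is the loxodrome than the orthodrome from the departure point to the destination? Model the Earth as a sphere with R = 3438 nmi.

Great circle: cos σ = sin φ₁ sin φ₂ + cos φ₁ cos φ₂ cos Δλ,  σ = 0.6702 rad → d_gc = 2304.3 nmi
Rhumb line: Δψ = +0.8483, q = Δφ/Δψ = 0.4485, d_rh = R√(Δφ²+q²Δλ²) = 2448.4 nmi
Excess = 2448.4 − 2304.3 = 144.1 ≈ 144 nmi

144 nmi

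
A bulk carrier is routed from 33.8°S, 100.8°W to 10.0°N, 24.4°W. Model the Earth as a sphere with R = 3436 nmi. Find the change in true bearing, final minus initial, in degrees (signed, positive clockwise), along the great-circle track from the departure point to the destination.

-19.8°

At departure: θ₁ = atan2(sin Δλ cos φ₂, cos φ₁ sin φ₂ − sin φ₁ cos φ₂ cos Δλ) = 74.07°
At arrival: θ₂ = atan2(sin Δλ cos φ₁, −cos φ₂ sin φ₁ + sin φ₂ cos φ₁ cos Δλ) = 54.23°
Δθ = θ₂ − θ₁ = -19.8°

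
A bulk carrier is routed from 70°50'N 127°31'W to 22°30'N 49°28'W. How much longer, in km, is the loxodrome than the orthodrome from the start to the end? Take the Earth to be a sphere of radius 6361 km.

347 km

Great circle: cos σ = sin φ₁ sin φ₂ + cos φ₁ cos φ₂ cos Δλ,  σ = 1.1326 rad → d_gc = 7204.7 km
Rhumb line: Δψ = -1.3756, q = Δφ/Δψ = 0.6132, d_rh = R√(Δφ²+q²Δλ²) = 7551.8 km
Excess = 7551.8 − 7204.7 = 347.1 ≈ 347 km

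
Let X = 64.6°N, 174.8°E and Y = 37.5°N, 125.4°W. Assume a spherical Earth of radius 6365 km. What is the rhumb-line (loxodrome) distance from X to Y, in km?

Rhumb course C = atan2(Δλ, Δψ) with Δψ = ln[tan(π/4+φ₂/2)/tan(π/4+φ₁/2)] = -0.7831, Δλ = +1.0437 → C = 126.88°
d = R·|Δφ| / |cos C| = 6365·0.47298 / 0.60016 = 5016 km

5016 km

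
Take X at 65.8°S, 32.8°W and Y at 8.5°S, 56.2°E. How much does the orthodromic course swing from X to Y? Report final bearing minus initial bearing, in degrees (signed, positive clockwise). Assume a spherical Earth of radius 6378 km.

At departure: θ₁ = atan2(sin Δλ cos φ₂, cos φ₁ sin φ₂ − sin φ₁ cos φ₂ cos Δλ) = 92.60°
At arrival: θ₂ = atan2(sin Δλ cos φ₁, −cos φ₂ sin φ₁ + sin φ₂ cos φ₁ cos Δλ) = 24.46°
Δθ = θ₂ − θ₁ = -68.1°

-68.1°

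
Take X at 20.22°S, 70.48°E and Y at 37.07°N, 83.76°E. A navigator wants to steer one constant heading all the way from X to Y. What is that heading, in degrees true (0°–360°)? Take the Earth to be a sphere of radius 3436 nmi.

12.4°

Δψ = ln[tan(π/4+φ₂/2)/tan(π/4+φ₁/2)] = +1.0580
Δλ = +0.2318 rad (taken the short way round)
course = atan2(Δλ, Δψ) = 12.36°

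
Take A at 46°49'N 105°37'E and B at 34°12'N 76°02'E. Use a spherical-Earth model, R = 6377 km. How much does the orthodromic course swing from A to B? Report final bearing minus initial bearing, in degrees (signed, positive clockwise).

Initial bearing θ₁ = atan2(sin Δλ cos φ₂, cos φ₁ sin φ₂ − sin φ₁ cos φ₂ cos Δλ) = 251.10°
Final bearing θ₂ = (initial bearing from the destination back to the start) + 180° = 231.52°
Δθ = θ₂ − θ₁ = -19.6°

-19.6°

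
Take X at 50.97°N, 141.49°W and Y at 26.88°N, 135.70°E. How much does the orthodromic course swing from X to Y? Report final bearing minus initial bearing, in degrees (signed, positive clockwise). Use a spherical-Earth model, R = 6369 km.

Initial bearing θ₁ = atan2(sin Δλ cos φ₂, cos φ₁ sin φ₂ − sin φ₁ cos φ₂ cos Δλ) = 282.61°
Final bearing θ₂ = (initial bearing from the destination back to the start) + 180° = 223.55°
Δθ = θ₂ − θ₁ = -59.1°

-59.1°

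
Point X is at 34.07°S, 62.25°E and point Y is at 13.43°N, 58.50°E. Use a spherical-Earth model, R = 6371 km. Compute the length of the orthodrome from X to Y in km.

5297 km

cos σ = sin φ₁ sin φ₂ + cos φ₁ cos φ₂ cos Δλ
      = sin(-34.07°)sin(13.43°) + cos(-34.07°)cos(13.43°)cos(-3.75°) = 0.6739
σ = 47.634° → d = Rσ = 6371·0.83137 = 5297 km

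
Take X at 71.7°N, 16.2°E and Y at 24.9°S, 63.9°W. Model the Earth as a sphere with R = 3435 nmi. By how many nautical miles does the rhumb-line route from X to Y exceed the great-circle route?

171 nmi

Great circle: cos σ = sin φ₁ sin φ₂ + cos φ₁ cos φ₂ cos Δλ,  σ = 1.9292 rad → d_gc = 6626.8 nmi
Rhumb line: Δψ = -2.2749, q = Δφ/Δψ = 0.7411, d_rh = R√(Δφ²+q²Δλ²) = 6797.6 nmi
Excess = 6797.6 − 6626.8 = 170.8 ≈ 171 nmi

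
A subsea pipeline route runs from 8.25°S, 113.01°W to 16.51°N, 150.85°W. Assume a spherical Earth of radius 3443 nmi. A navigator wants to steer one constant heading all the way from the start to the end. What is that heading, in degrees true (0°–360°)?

Meridional parts: M(φ₁)=-0.1445, M(φ₂)=+0.2922 → ΔM = +0.4367;  Δλ = -0.6604 rad
tan C = Δλ / ΔM = -1.5123 → C = 303.47°

303.5°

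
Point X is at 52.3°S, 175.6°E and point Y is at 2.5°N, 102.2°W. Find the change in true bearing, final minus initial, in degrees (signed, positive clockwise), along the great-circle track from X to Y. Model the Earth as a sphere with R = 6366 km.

At departure: θ₁ = atan2(sin Δλ cos φ₂, cos φ₁ sin φ₂ − sin φ₁ cos φ₂ cos Δλ) = 82.29°
At arrival: θ₂ = atan2(sin Δλ cos φ₁, −cos φ₂ sin φ₁ + sin φ₂ cos φ₁ cos Δλ) = 37.34°
Δθ = θ₂ − θ₁ = -45.0°

-45.0°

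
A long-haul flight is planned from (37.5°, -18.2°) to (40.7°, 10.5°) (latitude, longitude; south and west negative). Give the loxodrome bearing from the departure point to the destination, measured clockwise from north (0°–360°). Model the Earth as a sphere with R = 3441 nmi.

Δψ = ln[tan(π/4+φ₂/2)/tan(π/4+φ₁/2)] = +0.0720
Δλ = +0.5009 rad (taken the short way round)
course = atan2(Δλ, Δψ) = 81.82°

81.8°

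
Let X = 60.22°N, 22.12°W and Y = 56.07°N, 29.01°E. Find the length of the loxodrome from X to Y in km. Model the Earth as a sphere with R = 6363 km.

3028 km

Rhumb course C = atan2(Δλ, Δψ) with Δψ = ln[tan(π/4+φ₂/2)/tan(π/4+φ₁/2)] = -0.1374, Δλ = +0.8924 → C = 98.75°
d = R·|Δφ| / |cos C| = 6363·0.07243 / 0.15220 = 3028 km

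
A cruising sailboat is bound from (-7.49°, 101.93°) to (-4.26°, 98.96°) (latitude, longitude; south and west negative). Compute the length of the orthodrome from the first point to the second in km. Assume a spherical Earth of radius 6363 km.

Haversine: a = sin²(Δφ/2)+cos φ₁ cos φ₂ sin²(Δλ/2) = 0.00146;  σ = 2·atan2(√a,√(1−a))
σ = 4.377° → d = Rσ = 6363·0.07639 = 486 km

486 km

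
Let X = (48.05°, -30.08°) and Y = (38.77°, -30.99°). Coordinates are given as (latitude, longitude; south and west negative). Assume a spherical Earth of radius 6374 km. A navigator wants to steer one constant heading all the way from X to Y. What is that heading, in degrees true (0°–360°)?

Δψ = ln[tan(π/4+φ₂/2)/tan(π/4+φ₁/2)] = -0.2236
Δλ = -0.0159 rad (taken the short way round)
course = atan2(Δλ, Δψ) = 184.06°

184.1°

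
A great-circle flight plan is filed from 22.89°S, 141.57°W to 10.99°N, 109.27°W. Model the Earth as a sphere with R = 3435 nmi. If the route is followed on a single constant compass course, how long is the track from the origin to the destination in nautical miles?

Rhumb course C = atan2(Δλ, Δψ) with Δψ = ln[tan(π/4+φ₂/2)/tan(π/4+φ₁/2)] = +0.6036, Δλ = +0.5637 → C = 43.05°
d = R·|Δφ| / |cos C| = 3435·0.59132 / 0.73081 = 2779 nmi

2779 nmi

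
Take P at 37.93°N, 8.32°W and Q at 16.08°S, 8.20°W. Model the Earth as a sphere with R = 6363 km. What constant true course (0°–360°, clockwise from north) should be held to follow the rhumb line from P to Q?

Δψ = ln[tan(π/4+φ₂/2)/tan(π/4+φ₁/2)] = -1.0008
Δλ = +0.0021 rad (taken the short way round)
course = atan2(Δλ, Δψ) = 179.88°

179.9°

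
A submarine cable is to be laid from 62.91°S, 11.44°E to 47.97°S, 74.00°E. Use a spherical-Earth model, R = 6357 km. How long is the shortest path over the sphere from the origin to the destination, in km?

cos σ = sin φ₁ sin φ₂ + cos φ₁ cos φ₂ cos Δλ
      = sin(-62.91°)sin(-47.97°) + cos(-62.91°)cos(-47.97°)cos(62.56°) = 0.8018
σ = 36.697° → d = Rσ = 6357·0.64049 = 4072 km

4072 km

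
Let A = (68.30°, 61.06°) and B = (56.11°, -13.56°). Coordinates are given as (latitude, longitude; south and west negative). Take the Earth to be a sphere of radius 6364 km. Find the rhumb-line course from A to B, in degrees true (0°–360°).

Meridional parts: M(φ₁)=+1.6520, M(φ₂)=+1.1885 → ΔM = -0.4635;  Δλ = -1.3024 rad
tan C = Δλ / ΔM = +2.8097 → C = 250.41°

250.4°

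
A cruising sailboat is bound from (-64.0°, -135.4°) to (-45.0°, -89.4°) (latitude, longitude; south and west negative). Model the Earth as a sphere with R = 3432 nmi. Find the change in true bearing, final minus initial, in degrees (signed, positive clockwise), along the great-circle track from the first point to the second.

Initial bearing θ₁ = atan2(sin Δλ cos φ₂, cos φ₁ sin φ₂ − sin φ₁ cos φ₂ cos Δλ) = 75.50°
Final bearing θ₂ = (initial bearing from the destination back to the start) + 180° = 36.89°
Δθ = θ₂ − θ₁ = -38.6°

-38.6°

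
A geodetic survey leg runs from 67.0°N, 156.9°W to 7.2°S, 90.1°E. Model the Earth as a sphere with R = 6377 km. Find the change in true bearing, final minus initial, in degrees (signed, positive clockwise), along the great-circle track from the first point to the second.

-86.7°

At departure: θ₁ = atan2(sin Δλ cos φ₂, cos φ₁ sin φ₂ − sin φ₁ cos φ₂ cos Δλ) = 288.63°
At arrival: θ₂ = atan2(sin Δλ cos φ₁, −cos φ₂ sin φ₁ + sin φ₂ cos φ₁ cos Δλ) = 201.91°
Δθ = θ₂ − θ₁ = -86.7°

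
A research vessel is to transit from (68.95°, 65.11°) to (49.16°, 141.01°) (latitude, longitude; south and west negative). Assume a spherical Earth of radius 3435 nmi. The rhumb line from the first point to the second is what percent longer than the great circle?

5.8%

Great circle: σ = 0.7024 rad → d_gc = Rσ = 2412.8 nmi
Rhumb: Δφ = -0.3454, Δλ = +1.3247, Δψ = -0.6951, q = Δφ/Δψ = 0.4969 → d_rh = R√(Δφ²+q²Δλ²) = 2553.6 nmi
Excess = (2553.6 − 2412.8) / 2412.8 = 140.8 / 2412.8 = 5.84% ≈ 5.8%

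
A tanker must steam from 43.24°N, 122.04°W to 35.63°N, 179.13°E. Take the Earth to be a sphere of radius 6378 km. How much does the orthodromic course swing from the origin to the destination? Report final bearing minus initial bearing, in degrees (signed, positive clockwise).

Initial bearing θ₁ = atan2(sin Δλ cos φ₂, cos φ₁ sin φ₂ − sin φ₁ cos φ₂ cos Δλ) = 281.08°
Final bearing θ₂ = (initial bearing from the destination back to the start) + 180° = 241.59°
Δθ = θ₂ − θ₁ = -39.5°

-39.5°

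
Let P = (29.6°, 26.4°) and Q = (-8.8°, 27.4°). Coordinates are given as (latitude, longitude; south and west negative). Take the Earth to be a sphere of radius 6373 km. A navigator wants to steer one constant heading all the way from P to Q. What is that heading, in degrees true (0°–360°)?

Δψ = ln[tan(π/4+φ₂/2)/tan(π/4+φ₁/2)] = -0.6955
Δλ = +0.0175 rad (taken the short way round)
course = atan2(Δλ, Δψ) = 178.56°

178.6°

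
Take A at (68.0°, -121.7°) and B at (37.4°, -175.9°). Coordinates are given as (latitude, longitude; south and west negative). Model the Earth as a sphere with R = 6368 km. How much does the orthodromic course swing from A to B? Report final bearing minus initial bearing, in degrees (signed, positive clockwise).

At departure: θ₁ = atan2(sin Δλ cos φ₂, cos φ₁ sin φ₂ − sin φ₁ cos φ₂ cos Δλ) = 252.49°
At arrival: θ₂ = atan2(sin Δλ cos φ₁, −cos φ₂ sin φ₁ + sin φ₂ cos φ₁ cos Δλ) = 206.72°
Δθ = θ₂ − θ₁ = -45.8°

-45.8°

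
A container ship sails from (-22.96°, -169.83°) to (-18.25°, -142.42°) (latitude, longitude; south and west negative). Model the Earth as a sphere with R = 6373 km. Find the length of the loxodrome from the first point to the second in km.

2900 km

Δψ = ln[tan(π/4+φ₂/2)/tan(π/4+φ₁/2)] = +0.0879;  Δφ = +0.0822 rad,  Δλ = +0.4784 rad
q = Δφ/Δψ = 0.9357
d = R·√(Δφ² + q²Δλ²) = 6373·0.45512 = 2900 km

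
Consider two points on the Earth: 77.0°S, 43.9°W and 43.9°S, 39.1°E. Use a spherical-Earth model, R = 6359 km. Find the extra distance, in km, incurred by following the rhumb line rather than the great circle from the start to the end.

361 km

Great circle: cos σ = sin φ₁ sin φ₂ + cos φ₁ cos φ₂ cos Δλ,  σ = 0.8018 rad → d_gc = 5098.9 km
Rhumb line: Δψ = +1.3176, q = Δφ/Δψ = 0.4384, d_rh = R√(Δφ²+q²Δλ²) = 5459.6 km
Excess = 5459.6 − 5098.9 = 360.7 ≈ 361 km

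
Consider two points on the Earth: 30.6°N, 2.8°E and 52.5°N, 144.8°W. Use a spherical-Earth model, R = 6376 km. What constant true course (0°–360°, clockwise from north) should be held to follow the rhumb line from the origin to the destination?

Meridional parts: M(φ₁)=+0.5614, M(φ₂)=+1.0804 → ΔM = +0.5190;  Δλ = -2.5761 rad
tan C = Δλ / ΔM = -4.9638 → C = 281.39°

281.4°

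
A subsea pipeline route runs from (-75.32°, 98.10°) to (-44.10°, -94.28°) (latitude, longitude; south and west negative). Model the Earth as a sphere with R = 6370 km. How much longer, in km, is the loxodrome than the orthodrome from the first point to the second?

2507 km

Great circle: cos σ = sin φ₁ sin φ₂ + cos φ₁ cos φ₂ cos Δλ,  σ = 1.0525 rad → d_gc = 6704.14 km
Rhumb line: Δψ = +1.1901, q = Δφ/Δψ = 0.4579, d_rh = R√(Δφ²+q²Δλ²) = 9211.57 km
Excess = 9211.57 − 6704.14 = 2507.43 ≈ 2507 km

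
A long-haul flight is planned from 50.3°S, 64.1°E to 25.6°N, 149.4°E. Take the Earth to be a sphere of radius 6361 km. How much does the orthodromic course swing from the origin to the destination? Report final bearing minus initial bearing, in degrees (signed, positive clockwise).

-28.1°

Initial bearing θ₁ = atan2(sin Δλ cos φ₂, cos φ₁ sin φ₂ − sin φ₁ cos φ₂ cos Δλ) = 69.68°
Final bearing θ₂ = (initial bearing from the destination back to the start) + 180° = 41.62°
Δθ = θ₂ − θ₁ = -28.1°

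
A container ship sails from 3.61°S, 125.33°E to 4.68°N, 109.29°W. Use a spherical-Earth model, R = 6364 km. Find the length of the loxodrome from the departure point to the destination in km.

13944 km

Rhumb course C = atan2(Δλ, Δψ) with Δψ = ln[tan(π/4+φ₂/2)/tan(π/4+φ₁/2)] = +0.1448, Δλ = +2.1883 → C = 86.21°
d = R·|Δφ| / |cos C| = 6364·0.14469 / 0.06604 = 13944 km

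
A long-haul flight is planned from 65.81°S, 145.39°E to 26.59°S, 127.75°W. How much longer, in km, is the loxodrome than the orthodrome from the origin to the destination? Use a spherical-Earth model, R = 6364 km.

Great circle: cos σ = sin φ₁ sin φ₂ + cos φ₁ cos φ₂ cos Δλ,  σ = 1.1281 rad → d_gc = 7179.3 km
Rhumb line: Δψ = +1.0587, q = Δφ/Δψ = 0.6465, d_rh = R√(Δφ²+q²Δλ²) = 7608.3 km
Excess = 7608.3 − 7179.3 = 429.0 ≈ 429 km

429 km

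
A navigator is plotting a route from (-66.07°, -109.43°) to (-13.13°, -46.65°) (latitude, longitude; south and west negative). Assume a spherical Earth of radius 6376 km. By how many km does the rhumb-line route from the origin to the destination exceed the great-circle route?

183 km

Great circle: cos σ = sin φ₁ sin φ₂ + cos φ₁ cos φ₂ cos Δλ,  σ = 1.1720 rad → d_gc = 7472.6 km
Rhumb line: Δψ = +1.3204, q = Δφ/Δψ = 0.6998, d_rh = R√(Δφ²+q²Δλ²) = 7655.7 km
Excess = 7655.7 − 7472.6 = 183.1 ≈ 183 km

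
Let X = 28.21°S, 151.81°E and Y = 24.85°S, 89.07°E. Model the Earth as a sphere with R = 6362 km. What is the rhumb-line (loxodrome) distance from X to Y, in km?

6243 km

Δψ = ln[tan(π/4+φ₂/2)/tan(π/4+φ₁/2)] = +0.0656;  Δφ = +0.0586 rad,  Δλ = -1.0950 rad
q = Δφ/Δψ = 0.8945
d = R·√(Δφ² + q²Δλ²) = 6362·0.98126 = 6243 km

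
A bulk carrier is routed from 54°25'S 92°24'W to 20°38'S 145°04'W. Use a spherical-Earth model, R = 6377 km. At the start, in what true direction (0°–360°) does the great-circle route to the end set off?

289.0°

N = sin Δλ·cos φ₂ = -0.7441;  D = cos φ₁ sin φ₂ − sin φ₁ cos φ₂ cos Δλ = +0.2565
initial course = atan2(N, D) = 289.02°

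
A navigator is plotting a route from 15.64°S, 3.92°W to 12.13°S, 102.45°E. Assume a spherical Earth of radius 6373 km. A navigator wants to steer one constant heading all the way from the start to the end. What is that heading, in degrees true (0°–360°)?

Meridional parts: M(φ₁)=-0.2764, M(φ₂)=-0.2133 → ΔM = +0.0631;  Δλ = +1.8565 rad
tan C = Δλ / ΔM = +29.4142 → C = 88.05°

88.1°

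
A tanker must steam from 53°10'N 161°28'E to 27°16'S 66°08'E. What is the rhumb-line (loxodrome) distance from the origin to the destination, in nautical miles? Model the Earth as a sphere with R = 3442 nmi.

Rhumb course C = atan2(Δλ, Δψ) with Δψ = ln[tan(π/4+φ₂/2)/tan(π/4+φ₁/2)] = -1.5946, Δλ = -1.6639 → C = 226.22°
d = R·|Δφ| / |cos C| = 3442·1.40383 / 0.69192 = 6983 nmi

6983 nmi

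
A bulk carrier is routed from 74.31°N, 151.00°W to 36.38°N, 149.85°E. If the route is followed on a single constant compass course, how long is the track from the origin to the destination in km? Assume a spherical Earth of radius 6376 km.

5391 km

Rhumb course C = atan2(Δλ, Δψ) with Δψ = ln[tan(π/4+φ₂/2)/tan(π/4+φ₁/2)] = -1.2996, Δλ = -1.0324 → C = 218.46°
d = R·|Δφ| / |cos C| = 6376·0.66200 / 0.78301 = 5391 km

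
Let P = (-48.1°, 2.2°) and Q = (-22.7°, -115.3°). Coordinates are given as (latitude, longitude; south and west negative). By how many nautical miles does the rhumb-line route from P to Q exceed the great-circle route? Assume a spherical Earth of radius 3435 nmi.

462 nmi

Great circle: cos σ = sin φ₁ sin φ₂ + cos φ₁ cos φ₂ cos Δλ,  σ = 1.5680 rad → d_gc = 5386.2 nmi
Rhumb line: Δψ = +0.5531, q = Δφ/Δψ = 0.8015, d_rh = R√(Δφ²+q²Δλ²) = 5847.9 nmi
Excess = 5847.9 − 5386.2 = 461.7 ≈ 462 nmi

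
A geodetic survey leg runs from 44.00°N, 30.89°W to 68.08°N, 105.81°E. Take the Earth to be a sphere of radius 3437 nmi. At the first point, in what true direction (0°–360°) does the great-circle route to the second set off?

N = sin Δλ·cos φ₂ = +0.2560;  D = cos φ₁ sin φ₂ − sin φ₁ cos φ₂ cos Δλ = +0.8561
initial course = atan2(N, D) = 16.65°

16.7°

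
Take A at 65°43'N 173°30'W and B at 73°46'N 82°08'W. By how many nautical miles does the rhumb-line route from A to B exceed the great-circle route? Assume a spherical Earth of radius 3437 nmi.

179 nmi

Great circle: cos σ = sin φ₁ sin φ₂ + cos φ₁ cos φ₂ cos Δλ,  σ = 0.5106 rad → d_gc = 1755.0 nmi
Rhumb line: Δψ = +0.4111, q = Δφ/Δψ = 0.3417, d_rh = R√(Δφ²+q²Δλ²) = 1934.3 nmi
Excess = 1934.3 − 1755.0 = 179.3 ≈ 179 nmi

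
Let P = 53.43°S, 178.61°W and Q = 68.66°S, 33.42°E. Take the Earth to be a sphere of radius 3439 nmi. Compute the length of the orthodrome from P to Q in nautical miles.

3340 nmi

Haversine: a = sin²(Δφ/2)+cos φ₁ cos φ₂ sin²(Δλ/2) = 0.21787;  σ = 2·atan2(√a,√(1−a))
σ = 55.649° → d = Rσ = 3439·0.97126 = 3340 nmi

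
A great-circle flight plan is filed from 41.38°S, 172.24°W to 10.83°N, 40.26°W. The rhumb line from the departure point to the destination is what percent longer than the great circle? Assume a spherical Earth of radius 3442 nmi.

3.7%

Great circle: σ = 2.2359 rad → d_gc = Rσ = 7696.0 nmi
Rhumb: Δφ = +0.9112, Δλ = +2.3035, Δψ = +0.9848, q = Δφ/Δψ = 0.9253 → d_rh = R√(Δφ²+q²Δλ²) = 7978.5 nmi
Excess = (7978.5 − 7696.0) / 7696.0 = 282.5 / 7696.0 = 3.67% ≈ 3.7%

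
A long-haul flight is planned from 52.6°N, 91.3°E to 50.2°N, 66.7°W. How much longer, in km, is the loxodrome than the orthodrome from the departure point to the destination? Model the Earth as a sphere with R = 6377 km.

2565 km

Great circle: cos σ = sin φ₁ sin φ₂ + cos φ₁ cos φ₂ cos Δλ,  σ = 1.3183 rad → d_gc = 8406.56 km
Rhumb line: Δψ = -0.0672, q = Δφ/Δψ = 0.6237, d_rh = R√(Δφ²+q²Δλ²) = 10971.07 km
Excess = 10971.07 − 8406.56 = 2564.51 ≈ 2565 km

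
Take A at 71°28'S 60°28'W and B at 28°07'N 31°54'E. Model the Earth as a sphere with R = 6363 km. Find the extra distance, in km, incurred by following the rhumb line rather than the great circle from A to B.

Great circle: cos σ = sin φ₁ sin φ₂ + cos φ₁ cos φ₂ cos Δλ,  σ = 2.0470 rad → d_gc = 13025.0 km
Rhumb line: Δψ = +2.3247, q = Δφ/Δψ = 0.7476, d_rh = R√(Δφ²+q²Δλ²) = 13458.2 km
Excess = 13458.2 − 13025.0 = 433.2 ≈ 433 km

433 km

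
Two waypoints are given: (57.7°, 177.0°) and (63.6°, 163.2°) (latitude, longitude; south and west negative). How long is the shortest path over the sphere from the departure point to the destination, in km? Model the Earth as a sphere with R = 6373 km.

995 km

Haversine: a = sin²(Δφ/2)+cos φ₁ cos φ₂ sin²(Δλ/2) = 0.00608;  σ = 2·atan2(√a,√(1−a))
σ = 8.943° → d = Rσ = 6373·0.15608 = 995 km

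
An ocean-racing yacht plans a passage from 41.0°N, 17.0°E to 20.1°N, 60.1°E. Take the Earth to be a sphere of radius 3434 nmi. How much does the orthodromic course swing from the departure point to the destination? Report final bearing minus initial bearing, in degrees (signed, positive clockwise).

At departure: θ₁ = atan2(sin Δλ cos φ₂, cos φ₁ sin φ₂ − sin φ₁ cos φ₂ cos Δλ) = 106.53°
At arrival: θ₂ = atan2(sin Δλ cos φ₁, −cos φ₂ sin φ₁ + sin φ₂ cos φ₁ cos Δλ) = 129.61°
Δθ = θ₂ − θ₁ = +23.1°

+23.1°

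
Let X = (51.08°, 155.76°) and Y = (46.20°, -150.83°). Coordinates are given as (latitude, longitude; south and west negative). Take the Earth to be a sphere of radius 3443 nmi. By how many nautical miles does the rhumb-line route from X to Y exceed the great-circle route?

Great circle: cos σ = sin φ₁ sin φ₂ + cos φ₁ cos φ₂ cos Δλ,  σ = 0.6081 rad → d_gc = 2093.7 nmi
Rhumb line: Δψ = -0.1290, q = Δφ/Δψ = 0.6601, d_rh = R√(Δφ²+q²Δλ²) = 2138.7 nmi
Excess = 2138.7 − 2093.7 = 45.0 ≈ 45 nmi

45 nmi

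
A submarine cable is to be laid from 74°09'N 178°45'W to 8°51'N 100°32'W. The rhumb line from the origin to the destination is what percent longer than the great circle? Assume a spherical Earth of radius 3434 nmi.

Great circle: σ = 1.3663 rad → d_gc = Rσ = 4691.8 nmi
Rhumb: Δφ = -1.1397, Δλ = +1.3651, Δψ = -1.8167, q = Δφ/Δψ = 0.6273 → d_rh = R√(Δφ²+q²Δλ²) = 4895.5 nmi
Excess = (4895.5 − 4691.8) / 4691.8 = 203.7 / 4691.8 = 4.34% ≈ 4.3%

4.3%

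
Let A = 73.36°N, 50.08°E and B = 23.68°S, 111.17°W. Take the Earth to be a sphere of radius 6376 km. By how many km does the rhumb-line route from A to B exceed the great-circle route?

Great circle: cos σ = sin φ₁ sin φ₂ + cos φ₁ cos φ₂ cos Δλ,  σ = 2.2564 rad → d_gc = 14386.8 km
Rhumb line: Δψ = -2.3481, q = Δφ/Δψ = 0.7213, d_rh = R√(Δφ²+q²Δλ²) = 16856.4 km
Excess = 16856.4 − 14386.8 = 2469.6 ≈ 2470 km

2470 km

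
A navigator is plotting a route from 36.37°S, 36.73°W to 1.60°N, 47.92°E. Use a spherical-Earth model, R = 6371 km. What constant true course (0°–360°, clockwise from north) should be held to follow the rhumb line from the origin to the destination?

Meridional parts: M(φ₁)=-0.6823, M(φ₂)=+0.0279 → ΔM = +0.7102;  Δλ = +1.4774 rad
tan C = Δλ / ΔM = +2.0803 → C = 64.33°

64.3°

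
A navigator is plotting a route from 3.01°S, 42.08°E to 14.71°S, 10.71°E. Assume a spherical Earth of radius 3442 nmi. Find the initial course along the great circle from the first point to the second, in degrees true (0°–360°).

N = sin Δλ·cos φ₂ = -0.5035;  D = cos φ₁ sin φ₂ − sin φ₁ cos φ₂ cos Δλ = -0.2102
initial course = atan2(N, D) = 247.34°

247.3°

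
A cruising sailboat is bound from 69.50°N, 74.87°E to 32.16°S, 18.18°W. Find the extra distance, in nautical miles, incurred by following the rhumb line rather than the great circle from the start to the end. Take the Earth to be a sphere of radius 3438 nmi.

206 nmi

Great circle: cos σ = sin φ₁ sin φ₂ + cos φ₁ cos φ₂ cos Δλ,  σ = 2.1110 rad → d_gc = 7257.8 nmi
Rhumb line: Δψ = -2.3035, q = Δφ/Δψ = 0.7703, d_rh = R√(Δφ²+q²Δλ²) = 7463.7 nmi
Excess = 7463.7 − 7257.8 = 205.9 ≈ 206 nmi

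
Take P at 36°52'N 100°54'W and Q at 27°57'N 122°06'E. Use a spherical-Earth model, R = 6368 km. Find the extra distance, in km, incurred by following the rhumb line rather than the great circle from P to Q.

1352 km

Great circle: cos σ = sin φ₁ sin φ₂ + cos φ₁ cos φ₂ cos Δλ,  σ = 1.8087 rad → d_gc = 11517.8 km
Rhumb line: Δψ = -0.1847, q = Δφ/Δψ = 0.8427, d_rh = R√(Δφ²+q²Δλ²) = 12869.7 km
Excess = 12869.7 − 11517.8 = 1351.9 ≈ 1352 km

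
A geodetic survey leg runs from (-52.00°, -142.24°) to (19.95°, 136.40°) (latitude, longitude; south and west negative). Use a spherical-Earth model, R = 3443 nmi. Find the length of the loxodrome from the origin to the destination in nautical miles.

Rhumb course C = atan2(Δλ, Δψ) with Δψ = ln[tan(π/4+φ₂/2)/tan(π/4+φ₁/2)] = +1.4216, Δλ = -1.4200 → C = 315.03°
d = R·|Δφ| / |cos C| = 3443·1.25576 / 0.70751 = 6111 nmi

6111 nmi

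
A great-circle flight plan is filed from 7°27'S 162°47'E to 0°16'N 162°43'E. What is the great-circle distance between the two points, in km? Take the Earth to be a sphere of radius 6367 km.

Haversine: a = sin²(Δφ/2)+cos φ₁ cos φ₂ sin²(Δλ/2) = 0.00453;  σ = 2·atan2(√a,√(1−a))
σ = 7.717° → d = Rσ = 6367·0.13469 = 858 km

858 km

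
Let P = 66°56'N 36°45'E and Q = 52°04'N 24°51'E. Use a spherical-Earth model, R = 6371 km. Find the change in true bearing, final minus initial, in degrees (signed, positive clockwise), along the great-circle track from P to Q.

Initial bearing θ₁ = atan2(sin Δλ cos φ₂, cos φ₁ sin φ₂ − sin φ₁ cos φ₂ cos Δλ) = 207.41°
Final bearing θ₂ = (initial bearing from the destination back to the start) + 180° = 197.06°
Δθ = θ₂ − θ₁ = -10.3°

-10.3°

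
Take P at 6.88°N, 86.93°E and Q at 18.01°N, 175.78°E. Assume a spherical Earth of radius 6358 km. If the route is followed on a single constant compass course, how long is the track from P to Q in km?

Δψ = ln[tan(π/4+φ₂/2)/tan(π/4+φ₁/2)] = +0.1993;  Δφ = +0.1943 rad,  Δλ = +1.5507 rad
q = Δφ/Δψ = 0.9748
d = R·√(Δφ² + q²Δλ²) = 6358·1.52410 = 9690 km

9690 km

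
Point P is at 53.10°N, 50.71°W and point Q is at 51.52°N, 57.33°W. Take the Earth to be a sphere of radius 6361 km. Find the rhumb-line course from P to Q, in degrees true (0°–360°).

248.7°

Meridional parts: M(φ₁)=+1.0977, M(φ₂)=+1.0526 → ΔM = -0.0451;  Δλ = -0.1155 rad
tan C = Δλ / ΔM = +2.5613 → C = 248.67°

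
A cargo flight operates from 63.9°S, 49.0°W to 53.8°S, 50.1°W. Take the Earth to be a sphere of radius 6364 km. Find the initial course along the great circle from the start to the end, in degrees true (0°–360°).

356.3°

θ = atan2( sin Δλ·cos φ₂ ,  cos φ₁ sin φ₂ − sin φ₁ cos φ₂ cos Δλ )
  = atan2(-0.0113, +0.1753) = 356.30°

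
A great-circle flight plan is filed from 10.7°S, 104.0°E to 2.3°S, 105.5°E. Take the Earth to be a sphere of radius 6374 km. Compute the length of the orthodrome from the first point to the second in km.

949 km

Haversine: a = sin²(Δφ/2)+cos φ₁ cos φ₂ sin²(Δλ/2) = 0.00553;  σ = 2·atan2(√a,√(1−a))
σ = 8.531° → d = Rσ = 6374·0.14889 = 949 km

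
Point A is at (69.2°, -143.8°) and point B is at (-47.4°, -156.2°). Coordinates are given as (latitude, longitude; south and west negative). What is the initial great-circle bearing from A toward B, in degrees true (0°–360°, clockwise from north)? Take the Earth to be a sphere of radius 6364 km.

189.4°

N = sin Δλ·cos φ₂ = -0.1453;  D = cos φ₁ sin φ₂ − sin φ₁ cos φ₂ cos Δλ = -0.8794
initial course = atan2(N, D) = 189.39°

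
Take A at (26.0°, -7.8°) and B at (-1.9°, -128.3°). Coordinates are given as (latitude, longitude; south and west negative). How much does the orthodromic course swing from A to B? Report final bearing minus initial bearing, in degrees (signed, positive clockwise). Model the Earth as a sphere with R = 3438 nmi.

-41.2°

Initial bearing θ₁ = atan2(sin Δλ cos φ₂, cos φ₁ sin φ₂ − sin φ₁ cos φ₂ cos Δλ) = 282.60°
Final bearing θ₂ = (initial bearing from the destination back to the start) + 180° = 241.36°
Δθ = θ₂ − θ₁ = -41.2°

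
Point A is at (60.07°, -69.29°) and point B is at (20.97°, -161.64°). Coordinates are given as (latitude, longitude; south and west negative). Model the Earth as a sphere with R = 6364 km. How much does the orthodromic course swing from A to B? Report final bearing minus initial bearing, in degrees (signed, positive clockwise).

-71.4°

Initial bearing θ₁ = atan2(sin Δλ cos φ₂, cos φ₁ sin φ₂ − sin φ₁ cos φ₂ cos Δλ) = 282.79°
Final bearing θ₂ = (initial bearing from the destination back to the start) + 180° = 211.40°
Δθ = θ₂ − θ₁ = -71.4°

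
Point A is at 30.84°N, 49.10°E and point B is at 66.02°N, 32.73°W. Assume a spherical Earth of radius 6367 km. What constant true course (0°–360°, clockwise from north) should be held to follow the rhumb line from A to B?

Meridional parts: M(φ₁)=+0.5663, M(φ₂)=+1.5494 → ΔM = +0.9831;  Δλ = -1.4282 rad
tan C = Δλ / ΔM = -1.4528 → C = 304.54°

304.5°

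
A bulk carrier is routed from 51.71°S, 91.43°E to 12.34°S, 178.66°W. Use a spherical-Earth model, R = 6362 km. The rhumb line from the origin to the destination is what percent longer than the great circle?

3.8%

Great circle: σ = 1.4013 rad → d_gc = Rσ = 8915.0 km
Rhumb: Δφ = +0.6871, Δλ = +1.5692, Δψ = +0.8409, q = Δφ/Δψ = 0.8171 → d_rh = R√(Δφ²+q²Δλ²) = 9255.3 km
Excess = (9255.3 − 8915.0) / 8915.0 = 340.3 / 8915.0 = 3.82% ≈ 3.8%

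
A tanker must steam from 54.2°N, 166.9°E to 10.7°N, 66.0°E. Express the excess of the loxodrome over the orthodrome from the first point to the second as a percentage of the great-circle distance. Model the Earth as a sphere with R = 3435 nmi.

5.3%

Great circle: σ = 1.5289 rad → d_gc = Rσ = 5251.7 nmi
Rhumb: Δφ = -0.7592, Δλ = -1.7610, Δψ = -0.9423, q = Δφ/Δψ = 0.8057 → d_rh = R√(Δφ²+q²Δλ²) = 5527.8 nmi
Excess = (5527.8 − 5251.7) / 5251.7 = 276.1 / 5251.7 = 5.26% ≈ 5.3%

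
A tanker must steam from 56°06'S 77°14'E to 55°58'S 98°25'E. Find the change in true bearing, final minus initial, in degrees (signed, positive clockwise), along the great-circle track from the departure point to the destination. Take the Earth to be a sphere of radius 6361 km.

-17.6°

At departure: θ₁ = atan2(sin Δλ cos φ₂, cos φ₁ sin φ₂ − sin φ₁ cos φ₂ cos Δλ) = 98.18°
At arrival: θ₂ = atan2(sin Δλ cos φ₁, −cos φ₂ sin φ₁ + sin φ₂ cos φ₁ cos Δλ) = 80.55°
Δθ = θ₂ − θ₁ = -17.6°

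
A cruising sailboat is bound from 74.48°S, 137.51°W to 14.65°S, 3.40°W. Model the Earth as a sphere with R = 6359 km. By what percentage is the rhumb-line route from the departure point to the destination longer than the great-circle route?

16.4%

Great circle: σ = 1.5072 rad → d_gc = Rσ = 9584.6 km
Rhumb: Δφ = +1.0442, Δλ = +2.3407, Δψ = +1.7346, q = Δφ/Δψ = 0.6020 → d_rh = R√(Δφ²+q²Δλ²) = 11152.7 km
Excess = (11152.7 − 9584.6) / 9584.6 = 1568.1 / 9584.6 = 16.36% ≈ 16.4%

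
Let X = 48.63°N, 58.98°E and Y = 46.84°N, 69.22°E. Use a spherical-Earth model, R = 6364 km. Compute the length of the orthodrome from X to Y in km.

790 km

cos σ = sin φ₁ sin φ₂ + cos φ₁ cos φ₂ cos Δλ
      = sin(48.63°)sin(46.84°) + cos(48.63°)cos(46.84°)cos(10.24°) = 0.9923
σ = 7.110° → d = Rσ = 6364·0.12409 = 790 km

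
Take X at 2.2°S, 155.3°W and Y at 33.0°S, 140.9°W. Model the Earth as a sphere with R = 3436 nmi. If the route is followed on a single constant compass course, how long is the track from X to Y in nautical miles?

2017 nmi

Δψ = ln[tan(π/4+φ₂/2)/tan(π/4+φ₁/2)] = -0.5723;  Δφ = -0.5376 rad,  Δλ = +0.2513 rad
q = Δφ/Δψ = 0.9393
d = R·√(Δφ² + q²Δλ²) = 3436·0.58711 = 2017 nmi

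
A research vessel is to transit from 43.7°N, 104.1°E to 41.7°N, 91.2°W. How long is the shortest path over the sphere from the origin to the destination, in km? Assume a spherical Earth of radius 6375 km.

10403 km

cos σ = sin φ₁ sin φ₂ + cos φ₁ cos φ₂ cos Δλ
      = sin(43.70°)sin(41.70°) + cos(43.70°)cos(41.70°)cos(164.70°) = -0.0611
σ = 93.501° → d = Rσ = 6375·1.63190 = 10403 km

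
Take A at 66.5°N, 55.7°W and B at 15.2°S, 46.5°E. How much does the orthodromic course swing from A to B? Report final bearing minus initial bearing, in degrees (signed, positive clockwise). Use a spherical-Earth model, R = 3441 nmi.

Initial bearing θ₁ = atan2(sin Δλ cos φ₂, cos φ₁ sin φ₂ − sin φ₁ cos φ₂ cos Δλ) = 85.00°
Final bearing θ₂ = (initial bearing from the destination back to the start) + 180° = 155.69°
Δθ = θ₂ − θ₁ = +70.7°

+70.7°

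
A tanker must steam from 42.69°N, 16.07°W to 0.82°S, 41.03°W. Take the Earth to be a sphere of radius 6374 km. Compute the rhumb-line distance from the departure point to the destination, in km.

5453 km

Rhumb course C = atan2(Δλ, Δψ) with Δψ = ln[tan(π/4+φ₂/2)/tan(π/4+φ₁/2)] = -0.8398, Δλ = -0.4356 → C = 207.42°
d = R·|Δφ| / |cos C| = 6374·0.75939 / 0.88767 = 5453 km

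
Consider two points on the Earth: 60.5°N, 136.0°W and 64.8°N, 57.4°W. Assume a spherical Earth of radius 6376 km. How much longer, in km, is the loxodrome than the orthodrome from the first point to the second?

Great circle: cos σ = sin φ₁ sin φ₂ + cos φ₁ cos φ₂ cos Δλ,  σ = 0.5935 rad → d_gc = 3784.45 km
Rhumb line: Δψ = +0.1637, q = Δφ/Δψ = 0.4585, d_rh = R√(Δφ²+q²Δλ²) = 4038.93 km
Excess = 4038.93 − 3784.45 = 254.48 ≈ 254 km

254 km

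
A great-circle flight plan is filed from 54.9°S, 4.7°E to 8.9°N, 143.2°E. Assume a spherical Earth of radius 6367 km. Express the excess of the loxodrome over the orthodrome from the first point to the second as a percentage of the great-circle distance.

8.6%

Great circle: σ = 2.1556 rad → d_gc = Rσ = 13724.8 km
Rhumb: Δφ = +1.1135, Δλ = +2.4173, Δψ = +1.3072, q = Δφ/Δψ = 0.8519 → d_rh = R√(Δφ²+q²Δλ²) = 14905.0 km
Excess = (14905.0 − 13724.8) / 13724.8 = 1180.2 / 13724.8 = 8.60% ≈ 8.6%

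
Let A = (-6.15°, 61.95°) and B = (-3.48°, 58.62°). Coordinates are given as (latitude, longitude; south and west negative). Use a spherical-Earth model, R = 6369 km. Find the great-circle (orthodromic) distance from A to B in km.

473 km

cos σ = sin φ₁ sin φ₂ + cos φ₁ cos φ₂ cos Δλ
      = sin(-6.15°)sin(-3.48°) + cos(-6.15°)cos(-3.48°)cos(-3.33°) = 0.9972
σ = 4.259° → d = Rσ = 6369·0.07433 = 473 km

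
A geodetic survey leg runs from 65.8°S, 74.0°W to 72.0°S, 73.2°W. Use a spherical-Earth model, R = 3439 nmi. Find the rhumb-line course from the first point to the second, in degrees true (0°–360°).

Δψ = ln[tan(π/4+φ₂/2)/tan(π/4+φ₁/2)] = -0.3027
Δλ = +0.0140 rad (taken the short way round)
course = atan2(Δλ, Δψ) = 177.36°

177.4°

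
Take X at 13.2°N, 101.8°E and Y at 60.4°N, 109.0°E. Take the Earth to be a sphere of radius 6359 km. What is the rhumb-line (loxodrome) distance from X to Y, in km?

5273 km

Δψ = ln[tan(π/4+φ₂/2)/tan(π/4+φ₁/2)] = +1.0986;  Δφ = +0.8238 rad,  Δλ = +0.1257 rad
q = Δφ/Δψ = 0.7499
d = R·√(Δφ² + q²Δλ²) = 6359·0.82917 = 5273 km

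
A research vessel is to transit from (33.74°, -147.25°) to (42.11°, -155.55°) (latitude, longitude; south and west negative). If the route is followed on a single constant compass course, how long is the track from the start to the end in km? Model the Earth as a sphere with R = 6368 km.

Δψ = ln[tan(π/4+φ₂/2)/tan(π/4+φ₁/2)] = +0.1856;  Δφ = +0.1461 rad,  Δλ = -0.1449 rad
q = Δφ/Δψ = 0.7873
d = R·√(Δφ² + q²Δλ²) = 6368·0.18533 = 1180 km

1180 km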